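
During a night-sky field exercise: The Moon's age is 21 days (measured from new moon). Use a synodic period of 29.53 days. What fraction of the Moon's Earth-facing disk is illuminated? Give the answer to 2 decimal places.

0.62

The Moon has covered 21/29.53 of its cycle, so θ ≈ 360° × 21/29.53 = 256.0°.
With cos θ = (-0.242), the lit fraction is (1 − (-0.242))/2 ≈ 0.621.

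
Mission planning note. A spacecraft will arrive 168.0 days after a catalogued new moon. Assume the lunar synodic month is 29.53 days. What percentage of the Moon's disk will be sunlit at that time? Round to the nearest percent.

Reduce mod P: 168.0 − 5×29.53 = 20.35 d into the current lunation.
Elongation θ = 360° × 20.35/29.53 ≈ 248.1°.
With cos θ = (-0.373), the lit fraction is (1 − (-0.373))/2 ≈ 0.687, so 69%.

69%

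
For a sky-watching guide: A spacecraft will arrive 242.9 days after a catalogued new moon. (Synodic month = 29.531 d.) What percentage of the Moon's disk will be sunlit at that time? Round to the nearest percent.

42%

Reduce mod P: 242.9 − 8×29.531 = 6.65 d into the current lunation.
The Moon has covered 6.65/29.531 of its cycle, so θ ≈ 360° × 6.65/29.531 = 81.1°.
cos 81.1° = 0.155, so f = (1 − 0.155)/2 = 0.423, so 42%.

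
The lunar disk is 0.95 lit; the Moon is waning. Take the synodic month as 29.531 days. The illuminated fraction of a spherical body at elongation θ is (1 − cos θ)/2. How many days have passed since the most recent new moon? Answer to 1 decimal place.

16.9 days

Invert f = (1 − cos θ)/2 to get cos θ = 1 − 2(0.95) = -0.900, hence θ₀ = arccos -0.900 = 154.2°.
A waning Moon lies in 180°–360°, so θ = 360° − 154.2° = 205.8°.
Age = 29.531 × 205.8°/360° ≈ 16.89 days.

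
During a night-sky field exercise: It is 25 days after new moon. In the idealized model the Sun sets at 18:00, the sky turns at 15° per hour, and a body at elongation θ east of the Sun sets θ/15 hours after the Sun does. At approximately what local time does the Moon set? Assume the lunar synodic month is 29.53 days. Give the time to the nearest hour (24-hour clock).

14:00

Elongation θ = 360° × 25/29.53 ≈ 304.8°.
Delay after the Sun = 304.8° / (15°/h) ≈ 20.32 h.
18:00 + 20.32 h ≈ 14:19 → 14:00 to the nearest hour.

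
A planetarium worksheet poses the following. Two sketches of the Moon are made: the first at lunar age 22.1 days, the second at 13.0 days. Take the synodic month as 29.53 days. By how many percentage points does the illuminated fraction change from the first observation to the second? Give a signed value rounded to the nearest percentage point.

θ₁ = 360° × 22.1/29.53 = 269.4°, f₁ = (1 − cos θ₁)/2 = 0.505.
θ₂ = 360° × 13.0/29.53 = 158.5°, f₂ = (1 − cos θ₂)/2 = 0.965.
Change = f₂ − f₁ = +0.460 → +46 percentage points.

+46 percentage points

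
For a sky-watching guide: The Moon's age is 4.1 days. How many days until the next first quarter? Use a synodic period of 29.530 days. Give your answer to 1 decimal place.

3.3 days

First quarter is 0.25 of the way through the cycle: age 0.25 × 29.530 = 7.383 d.
So 3.283 days remain (7.383 − 4.1).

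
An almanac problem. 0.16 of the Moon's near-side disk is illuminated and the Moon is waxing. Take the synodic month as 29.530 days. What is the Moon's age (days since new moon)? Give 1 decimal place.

3.9 days

cos θ = 1 − 2f = 0.680, giving a principal value of 47.2°.
Before full moon the principal value applies: θ = 47.2°.
Age = 29.530 × 47.2°/360° ≈ 3.87 days.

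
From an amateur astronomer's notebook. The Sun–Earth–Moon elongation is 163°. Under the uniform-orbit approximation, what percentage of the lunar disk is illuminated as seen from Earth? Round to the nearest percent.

Half-versine of 163°: (1 − (-0.956))/2 = 0.978, i.e. 98%.

98%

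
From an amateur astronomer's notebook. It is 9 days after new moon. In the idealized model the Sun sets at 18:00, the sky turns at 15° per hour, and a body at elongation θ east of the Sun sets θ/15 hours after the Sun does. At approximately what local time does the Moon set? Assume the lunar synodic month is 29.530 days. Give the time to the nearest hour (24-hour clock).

01:00

Phase angle: θ = 360°·(9 d)/(29.530 d) = 109.7°.
The Moon trails the Sun by θ/15 = 109.7/15 ≈ 7.31 hours.
18:00 + 7.31 h ≈ 01:19 → 01:00 to the nearest hour.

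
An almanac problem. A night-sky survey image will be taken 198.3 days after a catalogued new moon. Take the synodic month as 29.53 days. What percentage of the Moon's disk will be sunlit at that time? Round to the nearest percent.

198.3 d spans 6 complete synodic months (6 × 29.53 = 177.18 d) plus 21.12 d.
Elongation θ = 360° × 21.12/29.53 ≈ 257.5°.
Illuminated fraction = (1 − cos 257.5°)/2 = (1 − (-0.217))/2 ≈ 0.608, so 61%.

61%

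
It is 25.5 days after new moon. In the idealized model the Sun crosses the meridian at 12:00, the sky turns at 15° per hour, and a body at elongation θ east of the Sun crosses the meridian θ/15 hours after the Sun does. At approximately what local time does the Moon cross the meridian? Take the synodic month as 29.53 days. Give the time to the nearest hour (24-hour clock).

09:00

The Moon has covered 25.5/29.53 of its cycle, so θ ≈ 360° × 25.5/29.53 = 310.9°.
Delay after the Sun = 310.9° / (15°/h) ≈ 20.72 h.
12:00 + 20.72 h ≈ 08:43 → 09:00 to the nearest hour.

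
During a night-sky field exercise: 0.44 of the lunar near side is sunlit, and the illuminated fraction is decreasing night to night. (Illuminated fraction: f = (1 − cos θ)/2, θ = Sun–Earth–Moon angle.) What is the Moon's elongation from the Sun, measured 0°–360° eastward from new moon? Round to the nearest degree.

cos θ = 1 − 2f = 0.120, giving a principal value of 83.1°.
Waning ⇒ past full, so θ = 360° − 83.1° = 276.9°.

277°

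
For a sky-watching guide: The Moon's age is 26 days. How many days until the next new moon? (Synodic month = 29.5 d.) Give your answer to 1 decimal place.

The next new moon completes the synodic month: 29.5 − 26 = 3.500 days.

3.5 days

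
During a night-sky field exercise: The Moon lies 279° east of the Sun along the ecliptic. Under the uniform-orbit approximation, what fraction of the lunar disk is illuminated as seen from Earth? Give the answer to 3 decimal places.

0.422

Half-versine of 279°: (1 − 0.156)/2 = 0.422.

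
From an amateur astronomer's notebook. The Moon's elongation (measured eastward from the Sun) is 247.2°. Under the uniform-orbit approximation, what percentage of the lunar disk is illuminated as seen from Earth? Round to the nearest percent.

Half-versine of 247.2°: (1 − (-0.388))/2 = 0.694, i.e. 69%.

69%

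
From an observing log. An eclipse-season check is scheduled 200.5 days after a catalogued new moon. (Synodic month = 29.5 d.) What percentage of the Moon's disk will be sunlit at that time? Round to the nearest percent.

200.5/29.5 = 6.797 lunations, so 6 complete cycles and 23.50 d into the next.
Elongation θ = 360° × 23.50/29.5 ≈ 286.8°.
cos 286.8° = 0.289, so f = (1 − 0.289)/2 = 0.356, so 36%.

36%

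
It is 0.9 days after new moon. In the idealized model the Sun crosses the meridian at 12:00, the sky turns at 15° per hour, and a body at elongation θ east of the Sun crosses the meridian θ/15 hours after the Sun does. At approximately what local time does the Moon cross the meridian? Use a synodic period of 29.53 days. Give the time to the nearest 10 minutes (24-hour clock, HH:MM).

Elongation θ = 360° × 0.9/29.53 ≈ 11.0°.
At 15° of sky rotation per hour, 11.0° corresponds to a 0.73 h lag.
12:00 + 0.731 h ≈ 12:44 → 12:40 to the nearest ten minutes.

12:40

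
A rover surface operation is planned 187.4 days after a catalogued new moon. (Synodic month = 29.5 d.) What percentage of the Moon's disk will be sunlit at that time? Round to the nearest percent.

80%

Reduce mod P: 187.4 − 6×29.5 = 10.40 d into the current lunation.
The Moon has covered 10.40/29.5 of its cycle, so θ ≈ 360° × 10.40/29.5 = 126.9°.
Illuminated fraction = (1 − cos 126.9°)/2 = (1 − (-0.601))/2 ≈ 0.800, so 80%.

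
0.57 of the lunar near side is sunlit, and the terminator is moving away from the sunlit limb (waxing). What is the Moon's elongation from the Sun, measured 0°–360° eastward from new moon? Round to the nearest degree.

98°

Invert f = (1 − cos θ)/2 to get cos θ = 1 − 2(0.57) = -0.140, hence θ₀ = arccos -0.140 = 98.0°.
Before full moon the principal value applies: θ = 98.0°.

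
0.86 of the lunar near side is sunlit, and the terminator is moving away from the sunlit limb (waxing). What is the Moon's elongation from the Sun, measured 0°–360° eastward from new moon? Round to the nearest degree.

136°

From f = (1 − cos θ)/2: cos θ = 1 − 2×0.86 = -0.720; arccos → 136.1°.
Before full moon the principal value applies: θ = 136.1°.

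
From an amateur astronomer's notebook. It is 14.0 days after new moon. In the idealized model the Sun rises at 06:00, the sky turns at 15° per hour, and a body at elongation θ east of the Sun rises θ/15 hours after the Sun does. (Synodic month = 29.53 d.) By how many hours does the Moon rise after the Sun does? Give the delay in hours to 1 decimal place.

11.4 h

Phase angle: θ = 360°·(14.0 d)/(29.53 d) = 170.7°.
The Moon trails the Sun by θ/15 = 170.7/15 ≈ 11.38 hours.
So the Moon rises 11.38 h after the Sun.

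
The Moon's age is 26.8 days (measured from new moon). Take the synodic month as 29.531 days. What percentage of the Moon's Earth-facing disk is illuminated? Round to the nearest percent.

Elongation θ = 360° × 26.8/29.531 ≈ 326.7°.
cos 326.7° = 0.836, so f = (1 − 0.836)/2 = 0.082, so 8%.

8%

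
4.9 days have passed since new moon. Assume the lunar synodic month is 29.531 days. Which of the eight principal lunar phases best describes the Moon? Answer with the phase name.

waxing crescent

θ ≈ 360° × 4.9/29.531 = 60°, which falls in the waxing crescent sector.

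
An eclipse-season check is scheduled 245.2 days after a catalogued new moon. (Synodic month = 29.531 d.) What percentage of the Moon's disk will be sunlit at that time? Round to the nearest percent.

245.2/29.531 = 8.303 lunations, so 8 complete cycles and 8.95 d into the next.
The Moon has covered 8.95/29.531 of its cycle, so θ ≈ 360° × 8.95/29.531 = 109.1°.
With cos θ = (-0.328), the lit fraction is (1 − (-0.328))/2 ≈ 0.664, so 66%.

66%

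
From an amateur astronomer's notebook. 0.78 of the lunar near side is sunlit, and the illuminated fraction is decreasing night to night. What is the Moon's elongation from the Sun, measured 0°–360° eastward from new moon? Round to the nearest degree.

Invert f = (1 − cos θ)/2 to get cos θ = 1 − 2(0.78) = -0.560, hence θ₀ = arccos -0.560 = 124.1°.
A waning Moon lies in 180°–360°, so θ = 360° − 124.1° = 235.9°.

236°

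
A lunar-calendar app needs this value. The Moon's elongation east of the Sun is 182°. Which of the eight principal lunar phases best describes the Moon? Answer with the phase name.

full moon

182° lies in the full moon sector of the 8-phase cycle.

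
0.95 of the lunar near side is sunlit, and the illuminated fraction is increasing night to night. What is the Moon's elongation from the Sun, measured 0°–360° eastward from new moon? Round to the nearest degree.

154°

Invert f = (1 − cos θ)/2 to get cos θ = 1 − 2(0.95) = -0.900, hence θ₀ = arccos -0.900 = 154.2°.
Waxing ⇒ before full, so θ = 154.2°.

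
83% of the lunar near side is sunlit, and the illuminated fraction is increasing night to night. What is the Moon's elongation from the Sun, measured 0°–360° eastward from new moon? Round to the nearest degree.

131°

From f = (1 − cos θ)/2: cos θ = 1 − 2×0.83 = -0.660; arccos → 131.3°.
The Moon is waxing (0°–180°), so θ = 131.3° directly.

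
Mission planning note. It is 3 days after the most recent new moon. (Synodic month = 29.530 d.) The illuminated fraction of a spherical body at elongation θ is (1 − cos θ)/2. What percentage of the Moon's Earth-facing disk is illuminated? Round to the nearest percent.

Elongation θ = 360° × 3/29.530 ≈ 36.6°.
cos 36.6° = 0.803, so f = (1 − 0.803)/2 = 0.098, so 10%.

10%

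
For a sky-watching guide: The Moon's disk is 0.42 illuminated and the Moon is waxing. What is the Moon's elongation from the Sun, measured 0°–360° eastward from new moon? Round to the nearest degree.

81°

From f = (1 − cos θ)/2: cos θ = 1 − 2×0.42 = 0.160; arccos → 80.8°.
Before full moon the principal value applies: θ = 80.8°.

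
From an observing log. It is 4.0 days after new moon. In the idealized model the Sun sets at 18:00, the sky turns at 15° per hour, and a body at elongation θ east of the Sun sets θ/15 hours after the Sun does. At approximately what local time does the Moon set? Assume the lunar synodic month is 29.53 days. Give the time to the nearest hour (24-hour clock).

21:00

Elongation θ = 360° × 4.0/29.53 ≈ 48.8°.
Delay after the Sun = 48.8° / (15°/h) ≈ 3.25 h.
18:00 + 3.25 h ≈ 21:15 → 21:00 to the nearest hour.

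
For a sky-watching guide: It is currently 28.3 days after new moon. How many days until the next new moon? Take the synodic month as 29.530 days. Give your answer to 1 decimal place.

1.2 days

The next new moon completes the synodic month: 29.530 − 28.3 = 1.230 days.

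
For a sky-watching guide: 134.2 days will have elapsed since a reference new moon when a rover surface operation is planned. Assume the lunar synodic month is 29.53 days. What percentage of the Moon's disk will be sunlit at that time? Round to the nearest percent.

134.2/29.53 = 4.545 lunations, so 4 complete cycles and 16.08 d into the next.
Elongation θ = 360° × 16.08/29.53 ≈ 196.0°.
Illuminated fraction = (1 − cos 196.0°)/2 = (1 − (-0.961))/2 ≈ 0.981, so 98%.

98%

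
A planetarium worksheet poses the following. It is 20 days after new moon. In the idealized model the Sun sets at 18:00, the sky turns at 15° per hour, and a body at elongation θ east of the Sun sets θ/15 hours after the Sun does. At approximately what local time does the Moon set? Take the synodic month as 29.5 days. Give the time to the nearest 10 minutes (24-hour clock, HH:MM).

Phase angle: θ = 360°·(20 d)/(29.5 d) = 244.1°.
Delay after the Sun = 244.1° / (15°/h) ≈ 16.27 h.
18:00 + 16.271 h ≈ 10:16 → 10:20 to the nearest ten minutes.

10:20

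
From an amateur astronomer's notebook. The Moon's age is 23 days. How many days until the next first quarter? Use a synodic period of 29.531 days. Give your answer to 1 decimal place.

13.9 days

First quarter is 0.25 of the way through the cycle: age 0.25 × 29.531 = 7.383 d.
This lunation's first quarter (7.383 d) has passed, so add one period: 36.914 − 23 = 13.914 days.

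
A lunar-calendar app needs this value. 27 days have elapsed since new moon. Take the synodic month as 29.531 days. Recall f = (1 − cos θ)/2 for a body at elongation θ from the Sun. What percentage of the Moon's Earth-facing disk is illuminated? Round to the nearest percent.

7%

The Moon has covered 27/29.531 of its cycle, so θ ≈ 360° × 27/29.531 = 329.1°.
With cos θ = 0.858, the lit fraction is (1 − 0.858)/2 ≈ 0.071, so 7%.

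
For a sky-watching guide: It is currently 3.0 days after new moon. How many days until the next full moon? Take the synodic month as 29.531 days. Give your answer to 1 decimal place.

11.8 days

Full moon is 0.5 of the way through the cycle: age 0.5 × 29.531 = 14.765 d.
That is 14.765 − 3.0 = 11.765 days ahead.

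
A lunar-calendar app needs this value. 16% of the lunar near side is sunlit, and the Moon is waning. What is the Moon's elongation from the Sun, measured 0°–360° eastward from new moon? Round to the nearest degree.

From f = (1 − cos θ)/2: cos θ = 1 − 2×0.16 = 0.680; arccos → 47.2°.
Waning ⇒ past full, so θ = 360° − 47.2° = 312.8°.

313°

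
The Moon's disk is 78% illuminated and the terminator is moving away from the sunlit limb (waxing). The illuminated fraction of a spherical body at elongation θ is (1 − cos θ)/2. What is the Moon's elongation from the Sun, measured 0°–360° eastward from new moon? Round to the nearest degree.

124°

From f = (1 − cos θ)/2: cos θ = 1 − 2×0.78 = -0.560; arccos → 124.1°.
The Moon is waxing (0°–180°), so θ = 124.1° directly.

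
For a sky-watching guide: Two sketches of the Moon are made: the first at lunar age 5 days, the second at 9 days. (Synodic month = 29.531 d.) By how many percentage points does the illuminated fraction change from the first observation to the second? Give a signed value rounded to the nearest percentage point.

θ₁ = 360° × 5/29.531 = 61.0°, f₁ = (1 − cos θ₁)/2 = 0.257.
θ₂ = 360° × 9/29.531 = 109.7°, f₂ = (1 − cos θ₂)/2 = 0.669.
Change = f₂ − f₁ = +0.411 → +41 percentage points.

+41 pp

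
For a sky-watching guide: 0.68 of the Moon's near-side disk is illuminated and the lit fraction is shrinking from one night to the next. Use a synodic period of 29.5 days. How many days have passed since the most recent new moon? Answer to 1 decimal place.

20.4 days

Invert f = (1 − cos θ)/2 to get cos θ = 1 − 2(0.68) = -0.360, hence θ₀ = arccos -0.360 = 111.1°.
Waning ⇒ past full, so θ = 360° − 111.1° = 248.9°.
Age = 29.5 × 248.9°/360° ≈ 20.40 days.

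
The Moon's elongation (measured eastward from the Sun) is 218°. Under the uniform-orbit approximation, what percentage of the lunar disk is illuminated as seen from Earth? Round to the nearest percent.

cos 218° = (-0.788), so f = (1 − (-0.788))/2 = 0.894, i.e. 89%.

89%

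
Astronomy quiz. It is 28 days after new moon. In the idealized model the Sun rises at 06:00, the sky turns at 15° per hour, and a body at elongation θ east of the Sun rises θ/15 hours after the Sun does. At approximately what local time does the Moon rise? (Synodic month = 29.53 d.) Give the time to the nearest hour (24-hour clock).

Phase angle: θ = 360°·(28 d)/(29.53 d) = 341.3°.
The Moon trails the Sun by θ/15 = 341.3/15 ≈ 22.76 hours.
06:00 + 22.76 h ≈ 04:45 → 05:00 to the nearest hour.

05:00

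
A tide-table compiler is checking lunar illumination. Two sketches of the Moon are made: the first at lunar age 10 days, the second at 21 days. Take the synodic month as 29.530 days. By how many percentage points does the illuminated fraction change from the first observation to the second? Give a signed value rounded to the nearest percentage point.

-14 pp

First observation: θ = 360°·10/29.530 = 121.9°, so f = 0.764.
Second observation: θ = 256.0°, f = 0.621.
Δf = 0.621 − 0.764 = -0.143, i.e. -14 pp.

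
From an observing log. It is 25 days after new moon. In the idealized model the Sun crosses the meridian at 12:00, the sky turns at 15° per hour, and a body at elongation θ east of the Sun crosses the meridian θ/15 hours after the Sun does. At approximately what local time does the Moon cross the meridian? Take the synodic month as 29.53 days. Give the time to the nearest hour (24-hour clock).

08:00

Phase angle: θ = 360°·(25 d)/(29.53 d) = 304.8°.
The Moon trails the Sun by θ/15 = 304.8/15 ≈ 20.32 hours.
12:00 + 20.32 h ≈ 08:19 → 08:00 to the nearest hour.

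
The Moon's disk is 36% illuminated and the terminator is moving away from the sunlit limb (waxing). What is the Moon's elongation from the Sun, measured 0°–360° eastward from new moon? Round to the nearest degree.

74°

Invert f = (1 − cos θ)/2 to get cos θ = 1 − 2(0.36) = 0.280, hence θ₀ = arccos 0.280 = 73.7°.
The Moon is waxing (0°–180°), so θ = 73.7° directly.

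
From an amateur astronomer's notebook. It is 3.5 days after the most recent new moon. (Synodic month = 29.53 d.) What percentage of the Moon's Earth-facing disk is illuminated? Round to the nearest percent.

Phase angle: θ = 360°·(3.5 d)/(29.53 d) = 42.7°.
Illuminated fraction = (1 − cos 42.7°)/2 = (1 − 0.735)/2 ≈ 0.132, so 13%.

13%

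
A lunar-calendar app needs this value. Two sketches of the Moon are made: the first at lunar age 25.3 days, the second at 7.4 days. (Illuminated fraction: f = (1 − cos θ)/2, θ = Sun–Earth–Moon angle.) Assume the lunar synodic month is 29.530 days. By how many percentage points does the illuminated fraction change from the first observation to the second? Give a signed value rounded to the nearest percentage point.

First observation: θ = 360°·25.3/29.530 = 308.4°, so f = 0.189.
Second observation: θ = 90.2°, f = 0.502.
Δf = 0.502 − 0.189 = +0.313, i.e. +31 pp.

+31 pp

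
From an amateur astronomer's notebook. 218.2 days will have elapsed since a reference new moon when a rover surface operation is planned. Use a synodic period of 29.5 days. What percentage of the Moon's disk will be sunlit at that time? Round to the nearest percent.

90%

218.2/29.5 = 7.397 lunations, so 7 complete cycles and 11.70 d into the next.
Phase angle: θ = 360°·(11.70 d)/(29.5 d) = 142.8°.
Illuminated fraction = (1 − cos 142.8°)/2 = (1 − (-0.796))/2 ≈ 0.898, so 90%.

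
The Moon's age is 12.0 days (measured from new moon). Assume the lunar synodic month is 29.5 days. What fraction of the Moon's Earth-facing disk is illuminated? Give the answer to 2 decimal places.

0.92

Elongation θ = 360° × 12.0/29.5 ≈ 146.4°.
cos 146.4° = (-0.833), so f = (1 − (-0.833))/2 = 0.917.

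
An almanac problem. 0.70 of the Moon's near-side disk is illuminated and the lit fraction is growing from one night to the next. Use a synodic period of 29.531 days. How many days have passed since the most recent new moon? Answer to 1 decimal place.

9.3 days

From f = (1 − cos θ)/2: cos θ = 1 − 2×0.70 = -0.400; arccos → 113.6°.
The Moon is waxing (0°–180°), so θ = 113.6° directly.
Age = 29.531 × 113.6°/360° ≈ 9.32 days.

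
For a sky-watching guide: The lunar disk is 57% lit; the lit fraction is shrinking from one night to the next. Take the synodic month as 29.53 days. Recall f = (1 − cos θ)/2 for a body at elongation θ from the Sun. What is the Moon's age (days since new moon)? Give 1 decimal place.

cos θ = 1 − 2f = -0.140, giving a principal value of 98.0°.
A waning Moon lies in 180°–360°, so θ = 360° − 98.0° = 262.0°.
That fraction of the synodic month is 262.0/360 × 29.53 d ≈ 21.49 d.

21.5 days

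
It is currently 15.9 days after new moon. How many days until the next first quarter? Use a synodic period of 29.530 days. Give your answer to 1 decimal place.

First quarter is 0.25 of the way through the cycle: age 0.25 × 29.530 = 7.383 d.
This lunation's first quarter (7.383 d) has passed, so add one period: 36.913 − 15.9 = 21.013 days.

21.0 days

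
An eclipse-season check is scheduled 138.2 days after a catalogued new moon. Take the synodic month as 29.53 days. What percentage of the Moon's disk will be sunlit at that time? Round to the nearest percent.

71%

Reduce mod P: 138.2 − 4×29.53 = 20.08 d into the current lunation.
The Moon has covered 20.08/29.53 of its cycle, so θ ≈ 360° × 20.08/29.53 = 244.8°.
cos 244.8° = (-0.426), so f = (1 − (-0.426))/2 = 0.713, so 71%.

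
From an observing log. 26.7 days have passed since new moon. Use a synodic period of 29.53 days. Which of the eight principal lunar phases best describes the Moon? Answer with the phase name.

θ ≈ 360° × 26.7/29.53 = 325°, which falls in the waning crescent sector.

waning crescent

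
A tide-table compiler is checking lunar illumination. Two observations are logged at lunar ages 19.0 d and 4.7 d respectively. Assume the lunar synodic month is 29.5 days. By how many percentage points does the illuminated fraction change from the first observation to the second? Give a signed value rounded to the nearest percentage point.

-58 pp

First observation: θ = 360°·19.0/29.5 = 231.9°, so f = 0.809.
Second observation: θ = 57.4°, f = 0.230.
Δf = 0.230 − 0.809 = -0.578, i.e. -58 pp.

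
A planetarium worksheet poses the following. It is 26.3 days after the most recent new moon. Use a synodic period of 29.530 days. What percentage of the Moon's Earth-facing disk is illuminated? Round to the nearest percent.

11%

The Moon has covered 26.3/29.530 of its cycle, so θ ≈ 360° × 26.3/29.530 = 320.6°.
cos 320.6° = 0.773, so f = (1 − 0.773)/2 = 0.114, so 11%.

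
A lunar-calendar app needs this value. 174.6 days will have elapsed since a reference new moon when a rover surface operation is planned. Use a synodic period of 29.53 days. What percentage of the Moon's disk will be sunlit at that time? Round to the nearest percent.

7%

Reduce mod P: 174.6 − 5×29.53 = 26.95 d into the current lunation.
The Moon has covered 26.95/29.53 of its cycle, so θ ≈ 360° × 26.95/29.53 = 328.5°.
Illuminated fraction = (1 − cos 328.5°)/2 = (1 − 0.853)/2 ≈ 0.073, so 7%.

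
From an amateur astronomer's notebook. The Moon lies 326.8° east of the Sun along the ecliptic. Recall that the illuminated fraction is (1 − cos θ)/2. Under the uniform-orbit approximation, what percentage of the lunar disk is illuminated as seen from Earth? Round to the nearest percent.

Half-versine of 326.8°: (1 − 0.837)/2 = 0.082, i.e. 8%.

8%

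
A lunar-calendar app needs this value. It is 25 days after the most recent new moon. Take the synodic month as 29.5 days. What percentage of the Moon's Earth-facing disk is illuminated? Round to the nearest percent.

21%

Elongation θ = 360° × 25/29.5 ≈ 305.1°.
With cos θ = 0.575, the lit fraction is (1 − 0.575)/2 ≈ 0.213, so 21%.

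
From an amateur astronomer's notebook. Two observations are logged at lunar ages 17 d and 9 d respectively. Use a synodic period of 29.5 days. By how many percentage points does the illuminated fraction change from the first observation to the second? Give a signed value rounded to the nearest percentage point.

First observation: θ = 360°·17/29.5 = 207.5°, so f = 0.944.
Second observation: θ = 109.8°, f = 0.670.
Δf = 0.670 − 0.944 = -0.274, i.e. -27 pp.

-27 percentage points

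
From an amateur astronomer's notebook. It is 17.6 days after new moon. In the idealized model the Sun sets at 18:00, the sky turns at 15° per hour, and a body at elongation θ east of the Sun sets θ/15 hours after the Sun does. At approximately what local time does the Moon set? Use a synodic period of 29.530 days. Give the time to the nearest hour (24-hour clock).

08:00

Elongation θ = 360° × 17.6/29.530 ≈ 214.6°.
Delay after the Sun = 214.6° / (15°/h) ≈ 14.30 h.
18:00 + 14.30 h ≈ 08:18 → 08:00 to the nearest hour.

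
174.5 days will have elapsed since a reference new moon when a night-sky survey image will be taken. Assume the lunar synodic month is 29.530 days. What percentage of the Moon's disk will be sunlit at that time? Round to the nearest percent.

Reduce mod P: 174.5 − 5×29.530 = 26.85 d into the current lunation.
Phase angle: θ = 360°·(26.85 d)/(29.530 d) = 327.3°.
cos 327.3° = 0.842, so f = (1 − 0.842)/2 = 0.079, so 8%.

8%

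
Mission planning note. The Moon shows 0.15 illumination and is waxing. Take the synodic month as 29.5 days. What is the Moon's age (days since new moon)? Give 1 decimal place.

3.7 days

cos θ = 1 − 2f = 0.700, giving a principal value of 45.6°.
Waxing ⇒ before full, so θ = 45.6°.
At 360°/29.5 d per day, 45.6° corresponds to 3.73 days.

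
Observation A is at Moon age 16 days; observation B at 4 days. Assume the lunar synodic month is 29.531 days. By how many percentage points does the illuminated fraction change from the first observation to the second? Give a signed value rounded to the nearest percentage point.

First observation: θ = 360°·16/29.531 = 195.0°, so f = 0.983.
Second observation: θ = 48.8°, f = 0.170.
Δf = 0.170 − 0.983 = -0.812, i.e. -81 pp.

-81 percentage points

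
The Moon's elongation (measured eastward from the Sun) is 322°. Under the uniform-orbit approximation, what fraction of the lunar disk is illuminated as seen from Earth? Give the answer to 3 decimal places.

0.106

cos 322° = 0.788, so f = (1 − 0.788)/2 = 0.106.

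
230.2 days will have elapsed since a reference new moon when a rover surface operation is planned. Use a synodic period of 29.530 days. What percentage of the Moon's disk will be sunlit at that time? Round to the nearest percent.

Reduce mod P: 230.2 − 7×29.530 = 23.49 d into the current lunation.
The Moon has covered 23.49/29.530 of its cycle, so θ ≈ 360° × 23.49/29.530 = 286.4°.
With cos θ = 0.282, the lit fraction is (1 − 0.282)/2 ≈ 0.359, so 36%.

36%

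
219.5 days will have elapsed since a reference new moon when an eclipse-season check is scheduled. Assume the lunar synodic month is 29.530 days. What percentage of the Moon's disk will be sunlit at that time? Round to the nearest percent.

96%

219.5 d spans 7 complete synodic months (7 × 29.530 = 206.71 d) plus 12.79 d.
Phase angle: θ = 360°·(12.79 d)/(29.530 d) = 155.9°.
cos 155.9° = (-0.913), so f = (1 − (-0.913))/2 = 0.956, so 96%.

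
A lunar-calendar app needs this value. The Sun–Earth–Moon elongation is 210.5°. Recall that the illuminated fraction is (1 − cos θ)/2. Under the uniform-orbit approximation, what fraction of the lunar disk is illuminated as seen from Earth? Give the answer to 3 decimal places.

0.931

cos 210.5° = (-0.862), so f = (1 − (-0.862))/2 = 0.931.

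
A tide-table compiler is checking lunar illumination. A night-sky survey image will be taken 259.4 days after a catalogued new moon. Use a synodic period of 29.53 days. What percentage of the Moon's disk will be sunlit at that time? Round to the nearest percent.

39%

Reduce mod P: 259.4 − 8×29.53 = 23.16 d into the current lunation.
Elongation θ = 360° × 23.16/29.53 ≈ 282.3°.
cos 282.3° = 0.214, so f = (1 − 0.214)/2 = 0.393, so 39%.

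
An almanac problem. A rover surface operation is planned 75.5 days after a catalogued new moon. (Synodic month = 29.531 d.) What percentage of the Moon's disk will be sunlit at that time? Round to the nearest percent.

75.5/29.531 = 2.557 lunations, so 2 complete cycles and 16.44 d into the next.
Elongation θ = 360° × 16.44/29.531 ≈ 200.4°.
With cos θ = (-0.937), the lit fraction is (1 − (-0.937))/2 ≈ 0.969, so 97%.

97%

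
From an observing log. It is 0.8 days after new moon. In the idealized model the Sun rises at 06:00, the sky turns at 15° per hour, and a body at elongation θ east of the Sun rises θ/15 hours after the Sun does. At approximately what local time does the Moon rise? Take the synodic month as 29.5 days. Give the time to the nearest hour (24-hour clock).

07:00

The Moon has covered 0.8/29.5 of its cycle, so θ ≈ 360° × 0.8/29.5 = 9.8°.
The Moon trails the Sun by θ/15 = 9.8/15 ≈ 0.65 hours.
06:00 + 0.65 h ≈ 06:39 → 07:00 to the nearest hour.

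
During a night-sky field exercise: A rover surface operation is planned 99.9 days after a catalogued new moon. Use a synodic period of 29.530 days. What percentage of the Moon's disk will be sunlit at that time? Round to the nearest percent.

87%

Reduce mod P: 99.9 − 3×29.530 = 11.31 d into the current lunation.
Phase angle: θ = 360°·(11.31 d)/(29.530 d) = 137.9°.
cos 137.9° = (-0.742), so f = (1 − (-0.742))/2 = 0.871, so 87%.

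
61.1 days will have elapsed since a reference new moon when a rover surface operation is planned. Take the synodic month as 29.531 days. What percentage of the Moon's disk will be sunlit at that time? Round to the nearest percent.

5%

Reduce mod P: 61.1 − 2×29.531 = 2.04 d into the current lunation.
Phase angle: θ = 360°·(2.04 d)/(29.531 d) = 24.8°.
With cos θ = 0.907, the lit fraction is (1 − 0.907)/2 ≈ 0.046, so 5%.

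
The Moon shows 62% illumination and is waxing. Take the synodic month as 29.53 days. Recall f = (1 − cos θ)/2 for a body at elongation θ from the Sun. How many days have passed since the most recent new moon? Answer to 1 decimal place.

cos θ = 1 − 2f = -0.240, giving a principal value of 103.9°.
Before full moon the principal value applies: θ = 103.9°.
Age = 29.53 × 103.9°/360° ≈ 8.52 days.

8.5 days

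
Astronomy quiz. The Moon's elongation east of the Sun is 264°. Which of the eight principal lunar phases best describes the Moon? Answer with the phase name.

The last quarter sector spans roughly 248°–292°; 264° falls inside it.

last quarter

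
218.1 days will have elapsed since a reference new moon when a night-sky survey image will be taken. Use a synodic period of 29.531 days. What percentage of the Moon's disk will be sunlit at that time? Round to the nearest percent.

218.1/29.531 = 7.385 lunations, so 7 complete cycles and 11.38 d into the next.
The Moon has covered 11.38/29.531 of its cycle, so θ ≈ 360° × 11.38/29.531 = 138.8°.
With cos θ = (-0.752), the lit fraction is (1 − (-0.752))/2 ≈ 0.876, so 88%.

88%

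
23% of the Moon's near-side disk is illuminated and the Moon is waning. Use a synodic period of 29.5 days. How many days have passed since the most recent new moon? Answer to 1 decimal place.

24.8 days

Invert f = (1 − cos θ)/2 to get cos θ = 1 − 2(0.23) = 0.540, hence θ₀ = arccos 0.540 = 57.3°.
Waning ⇒ past full, so θ = 360° − 57.3° = 302.7°.
Age = 29.5 × 302.7°/360° ≈ 24.80 days.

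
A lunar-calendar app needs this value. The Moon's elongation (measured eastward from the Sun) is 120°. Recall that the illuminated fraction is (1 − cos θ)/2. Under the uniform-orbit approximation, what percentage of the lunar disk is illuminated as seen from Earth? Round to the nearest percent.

75%

cos 120° = (-0.500), so f = (1 − (-0.500))/2 = 0.750, i.e. 75%.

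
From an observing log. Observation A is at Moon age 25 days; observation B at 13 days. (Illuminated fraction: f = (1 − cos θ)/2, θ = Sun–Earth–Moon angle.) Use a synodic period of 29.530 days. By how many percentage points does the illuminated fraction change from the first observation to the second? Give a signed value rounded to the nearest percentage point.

First observation: θ = 360°·25/29.530 = 304.8°, so f = 0.215.
Second observation: θ = 158.5°, f = 0.965.
Δf = 0.965 − 0.215 = +0.750, i.e. +75 pp.

+75 percentage points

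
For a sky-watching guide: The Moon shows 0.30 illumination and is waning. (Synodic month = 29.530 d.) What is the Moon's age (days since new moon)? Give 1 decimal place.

Invert f = (1 − cos θ)/2 to get cos θ = 1 − 2(0.30) = 0.400, hence θ₀ = arccos 0.400 = 66.4°.
A waning Moon lies in 180°–360°, so θ = 360° − 66.4° = 293.6°.
That fraction of the synodic month is 293.6/360 × 29.530 d ≈ 24.08 d.

24.1 days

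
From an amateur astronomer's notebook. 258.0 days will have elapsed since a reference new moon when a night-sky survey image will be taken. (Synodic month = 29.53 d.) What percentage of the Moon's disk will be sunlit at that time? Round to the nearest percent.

Reduce mod P: 258.0 − 8×29.53 = 21.76 d into the current lunation.
Phase angle: θ = 360°·(21.76 d)/(29.53 d) = 265.3°.
Illuminated fraction = (1 − cos 265.3°)/2 = (1 − (-0.082))/2 ≈ 0.541, so 54%.

54%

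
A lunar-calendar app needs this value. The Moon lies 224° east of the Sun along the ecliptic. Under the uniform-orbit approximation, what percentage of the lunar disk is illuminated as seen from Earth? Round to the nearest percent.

Half-versine of 224°: (1 − (-0.719))/2 = 0.860, i.e. 86%.

86%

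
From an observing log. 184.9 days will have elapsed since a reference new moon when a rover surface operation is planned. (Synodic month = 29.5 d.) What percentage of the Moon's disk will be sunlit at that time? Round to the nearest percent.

56%

184.9 d spans 6 complete synodic months (6 × 29.5 = 177.00 d) plus 7.90 d.
Phase angle: θ = 360°·(7.90 d)/(29.5 d) = 96.4°.
Illuminated fraction = (1 − cos 96.4°)/2 = (1 − (-0.112))/2 ≈ 0.556, so 56%.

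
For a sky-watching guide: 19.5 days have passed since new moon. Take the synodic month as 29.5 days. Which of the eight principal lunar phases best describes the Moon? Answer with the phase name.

At 19.5/29.5 of the cycle, θ ≈ 238° — the waning gibbous range.

waning gibbous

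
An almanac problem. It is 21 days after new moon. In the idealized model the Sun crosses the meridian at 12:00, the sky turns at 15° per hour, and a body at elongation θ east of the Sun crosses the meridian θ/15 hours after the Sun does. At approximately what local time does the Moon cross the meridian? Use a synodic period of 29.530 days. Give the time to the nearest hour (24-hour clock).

05:00

The Moon has covered 21/29.530 of its cycle, so θ ≈ 360° × 21/29.530 = 256.0°.
At 15° of sky rotation per hour, 256.0° corresponds to a 17.07 h lag.
12:00 + 17.07 h ≈ 05:04 → 05:00 to the nearest hour.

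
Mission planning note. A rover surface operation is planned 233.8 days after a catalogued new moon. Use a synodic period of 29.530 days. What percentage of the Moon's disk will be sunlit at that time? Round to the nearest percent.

7%

233.8 d spans 7 complete synodic months (7 × 29.530 = 206.71 d) plus 27.09 d.
Elongation θ = 360° × 27.09/29.530 ≈ 330.3°.
With cos θ = 0.868, the lit fraction is (1 − 0.868)/2 ≈ 0.066, so 7%.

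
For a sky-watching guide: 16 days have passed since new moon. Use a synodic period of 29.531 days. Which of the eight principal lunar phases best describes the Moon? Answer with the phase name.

full moon

θ ≈ 360° × 16/29.531 = 195°, which falls in the full moon sector.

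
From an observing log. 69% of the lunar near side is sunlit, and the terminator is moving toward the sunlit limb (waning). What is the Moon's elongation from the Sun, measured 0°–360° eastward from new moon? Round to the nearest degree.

Invert f = (1 − cos θ)/2 to get cos θ = 1 − 2(0.69) = -0.380, hence θ₀ = arccos -0.380 = 112.3°.
Since the Moon is past full (waning), take the reflex angle: θ = 360° − 112.3° = 247.7°.

248°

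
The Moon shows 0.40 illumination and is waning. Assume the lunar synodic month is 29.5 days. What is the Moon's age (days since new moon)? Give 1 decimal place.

23.1 days

From f = (1 − cos θ)/2: cos θ = 1 − 2×0.40 = 0.200; arccos → 78.5°.
A waning Moon lies in 180°–360°, so θ = 360° − 78.5° = 281.5°.
That fraction of the synodic month is 281.5/360 × 29.5 d ≈ 23.07 d.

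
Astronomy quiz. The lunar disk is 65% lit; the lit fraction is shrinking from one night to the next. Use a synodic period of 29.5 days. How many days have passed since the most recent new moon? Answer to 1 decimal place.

cos θ = 1 − 2f = -0.300, giving a principal value of 107.5°.
Waning ⇒ past full, so θ = 360° − 107.5° = 252.5°.
Age = 29.5 × 252.5°/360° ≈ 20.69 days.

20.7 days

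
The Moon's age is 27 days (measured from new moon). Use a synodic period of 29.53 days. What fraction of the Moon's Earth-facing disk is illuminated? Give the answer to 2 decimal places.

Elongation θ = 360° × 27/29.53 ≈ 329.2°.
Illuminated fraction = (1 − cos 329.2°)/2 = (1 − 0.859)/2 ≈ 0.071.

0.07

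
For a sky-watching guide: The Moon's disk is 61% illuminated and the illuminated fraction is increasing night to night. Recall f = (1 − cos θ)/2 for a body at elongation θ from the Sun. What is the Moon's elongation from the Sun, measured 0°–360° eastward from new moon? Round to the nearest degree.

Invert f = (1 − cos θ)/2 to get cos θ = 1 − 2(0.61) = -0.220, hence θ₀ = arccos -0.220 = 102.7°.
The Moon is waxing (0°–180°), so θ = 102.7° directly.

103°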